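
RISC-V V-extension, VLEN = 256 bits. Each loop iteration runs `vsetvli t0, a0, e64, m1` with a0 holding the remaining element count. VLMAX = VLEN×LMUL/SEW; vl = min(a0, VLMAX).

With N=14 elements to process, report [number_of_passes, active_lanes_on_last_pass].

[iterations, last_vl] = [4, 2]

lanes per group: 256·1/64 = 4
N=14: ⌈14/4⌉ = 4 iters; last vl = 14 − 3×4 = 2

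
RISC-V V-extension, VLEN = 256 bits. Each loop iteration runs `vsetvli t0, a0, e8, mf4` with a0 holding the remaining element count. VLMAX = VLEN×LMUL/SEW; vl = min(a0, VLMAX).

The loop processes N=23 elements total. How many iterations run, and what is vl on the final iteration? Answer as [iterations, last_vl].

[iterations, last_vl] = [3, 7]

VLMAX = (256 × 1/4) / 8 = 8 lanes
iterations = ceil(23/8) = 3; final-pass vl = 7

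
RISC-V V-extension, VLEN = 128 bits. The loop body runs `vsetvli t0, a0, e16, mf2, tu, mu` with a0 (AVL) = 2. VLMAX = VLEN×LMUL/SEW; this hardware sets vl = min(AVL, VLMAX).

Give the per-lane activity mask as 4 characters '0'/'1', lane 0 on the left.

VLMAX = VLEN×LMUL/SEW = 128×1/2/16 = 4
vl ← min(2, 4) = 2
bits (lane 0 leftmost): 1100

predicate = 1100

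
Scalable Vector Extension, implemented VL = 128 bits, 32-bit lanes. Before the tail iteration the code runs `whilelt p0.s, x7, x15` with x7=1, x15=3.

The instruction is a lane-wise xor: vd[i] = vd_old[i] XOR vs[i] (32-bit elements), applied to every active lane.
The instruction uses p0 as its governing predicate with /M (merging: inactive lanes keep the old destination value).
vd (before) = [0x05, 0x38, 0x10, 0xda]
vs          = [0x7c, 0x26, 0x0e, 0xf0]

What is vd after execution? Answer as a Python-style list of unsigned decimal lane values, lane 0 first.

register lanes = 128/32 = 4
active while 1+j < 3, i.e. j ∈ [0,2) capped at 4 ⇒ 2
vd[0] xor(0x05,0x7c) -> 0x79
vd[1] xor(0x38,0x26) -> 0x1e
vd[2] tail/keep -> 0x10
vd[3] tail/keep -> 0xda

vd = [121, 30, 16, 218]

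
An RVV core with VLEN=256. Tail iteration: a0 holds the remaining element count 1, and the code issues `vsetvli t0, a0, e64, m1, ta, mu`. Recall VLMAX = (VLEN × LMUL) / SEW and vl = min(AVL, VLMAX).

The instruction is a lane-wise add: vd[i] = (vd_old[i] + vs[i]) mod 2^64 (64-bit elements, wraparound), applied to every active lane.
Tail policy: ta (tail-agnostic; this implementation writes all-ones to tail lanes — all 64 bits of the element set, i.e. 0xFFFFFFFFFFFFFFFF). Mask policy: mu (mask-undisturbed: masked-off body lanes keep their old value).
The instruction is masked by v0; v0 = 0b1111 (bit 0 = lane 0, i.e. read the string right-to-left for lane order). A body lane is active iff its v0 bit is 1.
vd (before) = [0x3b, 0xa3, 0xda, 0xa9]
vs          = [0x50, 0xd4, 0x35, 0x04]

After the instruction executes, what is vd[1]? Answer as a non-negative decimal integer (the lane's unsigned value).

vd[1] = 18446744073709551615

lanes per group: 256·1/64 = 4
vl ← min(1, 4) = 1
  i=0: add(0x3b,0x50) → 139
  i=1: tail/ones → 18446744073709551615
  i=2: tail/ones → 18446744073709551615
  i=3: tail/ones → 18446744073709551615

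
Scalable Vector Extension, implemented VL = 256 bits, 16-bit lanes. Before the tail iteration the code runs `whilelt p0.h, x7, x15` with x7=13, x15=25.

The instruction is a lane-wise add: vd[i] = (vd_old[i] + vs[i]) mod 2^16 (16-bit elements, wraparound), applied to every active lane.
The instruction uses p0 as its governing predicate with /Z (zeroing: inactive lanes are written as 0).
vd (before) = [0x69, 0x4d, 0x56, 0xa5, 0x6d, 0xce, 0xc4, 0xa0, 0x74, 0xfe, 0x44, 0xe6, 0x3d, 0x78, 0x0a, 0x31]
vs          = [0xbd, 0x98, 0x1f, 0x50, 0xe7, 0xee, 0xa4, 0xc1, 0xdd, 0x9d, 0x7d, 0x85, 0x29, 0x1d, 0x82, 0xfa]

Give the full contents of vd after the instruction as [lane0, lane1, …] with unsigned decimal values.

vd = [294, 229, 117, 245, 340, 444, 360, 353, 337, 411, 193, 363, 0, 0, 0, 0]

256-bit reg / 16-bit elem → 16 lanes
active while 13+j < 25, i.e. j ∈ [0,12) capped at 16 ⇒ 12
vd[0] add(0x69,0xbd) -> 0x126
vd[1] add(0x4d,0x98) -> 0xe5
vd[2] add(0x56,0x1f) -> 0x75
vd[3] add(0xa5,0x50) -> 0xf5
vd[4] add(0x6d,0xe7) -> 0x154
vd[5] add(0xce,0xee) -> 0x1bc
vd[6] add(0xc4,0xa4) -> 0x168
vd[7] add(0xa0,0xc1) -> 0x161
vd[8] add(0x74,0xdd) -> 0x151
vd[9] add(0xfe,0x9d) -> 0x19b
vd[10] add(0x44,0x7d) -> 0xc1
vd[11] add(0xe6,0x85) -> 0x16b
vd[12] tail/zero -> 0x00
vd[13] tail/zero -> 0x00
vd[14] tail/zero -> 0x00
vd[15] tail/zero -> 0x00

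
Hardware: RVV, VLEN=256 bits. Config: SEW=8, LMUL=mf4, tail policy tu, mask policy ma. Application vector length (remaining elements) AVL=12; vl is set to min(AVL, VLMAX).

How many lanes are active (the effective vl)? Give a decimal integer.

lanes per group: 256·1/4/8 = 8
vl = min(AVL, VLMAX) = min(12, 8) = 8

vl = 8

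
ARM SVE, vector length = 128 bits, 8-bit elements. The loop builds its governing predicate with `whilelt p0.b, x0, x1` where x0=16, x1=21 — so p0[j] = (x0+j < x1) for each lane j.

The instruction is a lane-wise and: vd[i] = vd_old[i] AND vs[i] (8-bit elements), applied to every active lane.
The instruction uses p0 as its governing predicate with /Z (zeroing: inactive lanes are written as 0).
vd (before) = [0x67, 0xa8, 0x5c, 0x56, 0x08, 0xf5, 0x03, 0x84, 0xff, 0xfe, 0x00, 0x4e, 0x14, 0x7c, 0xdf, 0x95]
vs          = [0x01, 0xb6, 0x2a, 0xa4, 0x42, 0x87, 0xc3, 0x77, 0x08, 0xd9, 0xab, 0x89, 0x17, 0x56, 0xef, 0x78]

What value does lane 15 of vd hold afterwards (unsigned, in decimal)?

vd[15] = 0

128-bit reg / 8-bit elem → 16 lanes
p0[j] = (16+j < 21); true for j=0..4 → 5 lanes set
[0] and(0x67,0x01) = 0x01
[1] and(0xa8,0xb6) = 0xa0
[2] and(0x5c,0x2a) = 0x08
[3] and(0x56,0xa4) = 0x04
[4] and(0x08,0x42) = 0x00
[5] tail/zero = 0x00
[6] tail/zero = 0x00
[7] tail/zero = 0x00
[8] tail/zero = 0x00
[9] tail/zero = 0x00
[10] tail/zero = 0x00
[11] tail/zero = 0x00
[12] tail/zero = 0x00
[13] tail/zero = 0x00
[14] tail/zero = 0x00
[15] tail/zero = 0x00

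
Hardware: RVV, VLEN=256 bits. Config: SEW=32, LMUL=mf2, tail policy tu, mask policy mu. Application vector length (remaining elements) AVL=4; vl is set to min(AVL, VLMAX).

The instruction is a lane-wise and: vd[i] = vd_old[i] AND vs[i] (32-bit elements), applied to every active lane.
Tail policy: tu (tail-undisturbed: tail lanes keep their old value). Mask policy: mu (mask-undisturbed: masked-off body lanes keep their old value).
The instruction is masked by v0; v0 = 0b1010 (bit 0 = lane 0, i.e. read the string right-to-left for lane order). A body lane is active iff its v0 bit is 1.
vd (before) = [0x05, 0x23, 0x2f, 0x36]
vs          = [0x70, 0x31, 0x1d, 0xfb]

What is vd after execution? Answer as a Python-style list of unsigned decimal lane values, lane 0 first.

lanes per group: 256·1/2/32 = 4
AVL=4 ≤ VLMAX=4, so vl = 4
  i=0: mask-off/keep → 5
  i=1: and(0x23,0x31) → 33
  i=2: mask-off/keep → 47
  i=3: and(0x36,0xfb) → 50

vd = [5, 33, 47, 50]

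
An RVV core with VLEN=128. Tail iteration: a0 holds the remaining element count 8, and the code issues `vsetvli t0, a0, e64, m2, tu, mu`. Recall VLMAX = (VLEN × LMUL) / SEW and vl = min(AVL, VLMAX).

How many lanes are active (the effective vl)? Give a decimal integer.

vl = 4

VLMAX = (128 × 2) / 64 = 4 lanes
vl = min(AVL, VLMAX) = min(8, 4) = 4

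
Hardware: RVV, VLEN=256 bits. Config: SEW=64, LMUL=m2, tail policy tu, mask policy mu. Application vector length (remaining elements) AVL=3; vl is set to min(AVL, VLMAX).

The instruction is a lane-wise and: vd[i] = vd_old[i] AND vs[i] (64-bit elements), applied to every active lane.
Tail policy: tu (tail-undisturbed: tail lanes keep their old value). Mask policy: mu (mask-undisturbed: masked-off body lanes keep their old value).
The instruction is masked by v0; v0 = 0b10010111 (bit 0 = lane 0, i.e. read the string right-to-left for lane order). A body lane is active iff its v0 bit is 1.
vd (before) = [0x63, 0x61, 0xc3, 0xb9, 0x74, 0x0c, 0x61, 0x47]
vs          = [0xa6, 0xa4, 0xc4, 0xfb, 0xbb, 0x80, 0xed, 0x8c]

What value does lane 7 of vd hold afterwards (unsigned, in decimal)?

lanes per group: 256·2/64 = 8
AVL=3 ≤ VLMAX=8, so vl = 3
[0] and(0x63,0xa6) = 0x22
[1] and(0x61,0xa4) = 0x20
[2] and(0xc3,0xc4) = 0xc0
[3] tail/keep = 0xb9
[4] tail/keep = 0x74
[5] tail/keep = 0x0c
[6] tail/keep = 0x61
[7] tail/keep = 0x47

vd[7] = 71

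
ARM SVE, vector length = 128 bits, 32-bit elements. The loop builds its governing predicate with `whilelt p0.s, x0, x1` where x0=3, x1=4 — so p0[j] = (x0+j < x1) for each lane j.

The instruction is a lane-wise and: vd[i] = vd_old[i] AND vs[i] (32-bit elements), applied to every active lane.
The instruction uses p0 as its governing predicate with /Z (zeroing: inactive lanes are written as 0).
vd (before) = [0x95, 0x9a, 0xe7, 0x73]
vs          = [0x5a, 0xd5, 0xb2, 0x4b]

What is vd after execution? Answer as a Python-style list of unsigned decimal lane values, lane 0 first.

register lanes = 128/32 = 4
whilelt: lane j active iff 3+j < 4 → j < 1 → 1 active
lane  0: and(0x95,0x5a) ⇒ 0x10
lane  1: tail/zero ⇒ 0x00
lane  2: tail/zero ⇒ 0x00
lane  3: tail/zero ⇒ 0x00

vd = [16, 0, 0, 0]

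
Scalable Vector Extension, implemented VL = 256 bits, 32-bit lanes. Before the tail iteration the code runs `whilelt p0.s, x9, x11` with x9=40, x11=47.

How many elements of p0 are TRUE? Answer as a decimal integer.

register lanes = 256/32 = 8
active while 40+j < 47, i.e. j ∈ [0,7) capped at 8 ⇒ 7

vl = 7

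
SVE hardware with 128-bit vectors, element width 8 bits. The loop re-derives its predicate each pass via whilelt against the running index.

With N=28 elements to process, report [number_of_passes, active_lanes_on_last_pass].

[iterations, last_vl] = [2, 12]

128-bit reg / 8-bit elem → 16 lanes
iterations = ceil(28/16) = 2; final-pass vl = 12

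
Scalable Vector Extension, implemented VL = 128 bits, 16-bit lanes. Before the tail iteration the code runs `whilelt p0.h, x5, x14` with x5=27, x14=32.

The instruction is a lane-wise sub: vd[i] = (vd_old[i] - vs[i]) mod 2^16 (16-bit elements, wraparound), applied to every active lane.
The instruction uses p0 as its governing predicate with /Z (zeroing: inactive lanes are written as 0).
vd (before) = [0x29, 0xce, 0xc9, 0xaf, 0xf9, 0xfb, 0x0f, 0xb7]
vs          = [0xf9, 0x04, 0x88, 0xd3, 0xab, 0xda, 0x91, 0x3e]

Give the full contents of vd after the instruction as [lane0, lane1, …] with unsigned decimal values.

vd = [65328, 202, 65, 65500, 78, 0, 0, 0]

128-bit reg / 16-bit elem → 8 lanes
whilelt: lane j active iff 27+j < 32 → j < 5 → 5 active
  i=0: sub(0x29,0xf9) → 65328
  i=1: sub(0xce,0x04) → 202
  i=2: sub(0xc9,0x88) → 65
  i=3: sub(0xaf,0xd3) → 65500
  i=4: sub(0xf9,0xab) → 78
  i=5: tail/zero → 0
  i=6: tail/zero → 0
  i=7: tail/zero → 0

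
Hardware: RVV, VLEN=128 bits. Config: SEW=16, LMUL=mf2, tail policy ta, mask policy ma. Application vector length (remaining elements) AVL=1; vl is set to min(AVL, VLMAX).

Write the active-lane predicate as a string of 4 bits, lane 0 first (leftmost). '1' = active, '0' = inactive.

predicate = 1000

VLMAX = (128 × 1/2) / 16 = 4 lanes
vl = min(AVL, VLMAX) = min(1, 4) = 1
bits (lane 0 leftmost): 1000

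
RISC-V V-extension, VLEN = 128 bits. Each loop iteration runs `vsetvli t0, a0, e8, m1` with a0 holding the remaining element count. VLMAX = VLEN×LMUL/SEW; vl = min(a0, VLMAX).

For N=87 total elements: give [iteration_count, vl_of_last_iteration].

[iterations, last_vl] = [6, 7]

VLMAX = VLEN×LMUL/SEW = 128×1/8 = 16
iterations = ceil(87/16) = 6; final-pass vl = 7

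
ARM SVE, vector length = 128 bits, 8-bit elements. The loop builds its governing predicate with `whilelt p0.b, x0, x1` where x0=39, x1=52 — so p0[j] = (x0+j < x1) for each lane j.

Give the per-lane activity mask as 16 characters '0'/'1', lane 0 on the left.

predicate = 1111111111111000

128-bit reg / 8-bit elem → 16 lanes
active while 39+j < 52, i.e. j ∈ [0,13) capped at 16 ⇒ 13
bits (lane 0 leftmost): 1111111111111000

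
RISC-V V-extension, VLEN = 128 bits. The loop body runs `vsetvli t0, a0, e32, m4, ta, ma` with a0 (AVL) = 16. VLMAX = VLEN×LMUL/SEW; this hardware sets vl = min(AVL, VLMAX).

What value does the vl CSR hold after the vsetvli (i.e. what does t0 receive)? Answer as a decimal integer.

VLMAX = VLEN×LMUL/SEW = 128×4/32 = 16
AVL=16 ≤ VLMAX=16, so vl = 16

vl = 16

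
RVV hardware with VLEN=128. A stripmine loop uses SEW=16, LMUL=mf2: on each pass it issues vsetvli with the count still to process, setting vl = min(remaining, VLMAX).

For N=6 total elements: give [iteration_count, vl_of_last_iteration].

VLMAX = (128 × 1/2) / 16 = 4 lanes
6 elements at 4/iter → 2 passes, remainder 2 on the last

[iterations, last_vl] = [2, 2]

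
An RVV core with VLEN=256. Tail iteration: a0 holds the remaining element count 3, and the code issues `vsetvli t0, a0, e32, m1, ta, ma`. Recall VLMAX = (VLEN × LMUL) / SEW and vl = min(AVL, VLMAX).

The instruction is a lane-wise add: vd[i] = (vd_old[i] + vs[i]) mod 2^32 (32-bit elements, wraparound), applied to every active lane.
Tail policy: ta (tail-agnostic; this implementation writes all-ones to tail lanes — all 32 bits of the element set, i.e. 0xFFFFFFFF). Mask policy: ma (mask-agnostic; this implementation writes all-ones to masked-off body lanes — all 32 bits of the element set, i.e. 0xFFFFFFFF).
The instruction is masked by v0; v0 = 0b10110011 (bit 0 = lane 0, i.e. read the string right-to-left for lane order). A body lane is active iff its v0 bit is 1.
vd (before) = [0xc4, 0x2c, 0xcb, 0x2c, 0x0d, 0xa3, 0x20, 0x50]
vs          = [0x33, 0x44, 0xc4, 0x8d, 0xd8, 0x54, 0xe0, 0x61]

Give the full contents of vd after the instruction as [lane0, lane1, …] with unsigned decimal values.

vd = [247, 112, 4294967295, 4294967295, 4294967295, 4294967295, 4294967295, 4294967295]

VLMAX = (256 × 1) / 32 = 8 lanes
vl = min(AVL, VLMAX) = min(3, 8) = 3
  i=0: add(0xc4,0x33) → 247
  i=1: add(0x2c,0x44) → 112
  i=2: mask-off/ones → 4294967295
  i=3: tail/ones → 4294967295
  i=4: tail/ones → 4294967295
  i=5: tail/ones → 4294967295
  i=6: tail/ones → 4294967295
  i=7: tail/ones → 4294967295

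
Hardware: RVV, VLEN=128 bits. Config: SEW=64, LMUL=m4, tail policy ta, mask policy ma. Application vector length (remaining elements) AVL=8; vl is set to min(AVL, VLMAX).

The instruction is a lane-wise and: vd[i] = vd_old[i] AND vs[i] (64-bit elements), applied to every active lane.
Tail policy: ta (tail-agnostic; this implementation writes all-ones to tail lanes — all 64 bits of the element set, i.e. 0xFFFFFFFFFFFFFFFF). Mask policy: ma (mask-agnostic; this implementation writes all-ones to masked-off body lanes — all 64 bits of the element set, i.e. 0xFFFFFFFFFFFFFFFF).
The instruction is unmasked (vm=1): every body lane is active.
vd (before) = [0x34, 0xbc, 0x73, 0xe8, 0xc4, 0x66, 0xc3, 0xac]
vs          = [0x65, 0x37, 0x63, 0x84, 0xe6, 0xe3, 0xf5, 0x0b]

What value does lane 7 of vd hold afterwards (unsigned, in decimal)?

vd[7] = 8

VLMAX = VLEN×LMUL/SEW = 128×4/64 = 8
AVL=8 ≤ VLMAX=8, so vl = 8
vd[0] and(0x34,0x65) -> 0x24
vd[1] and(0xbc,0x37) -> 0x34
vd[2] and(0x73,0x63) -> 0x63
vd[3] and(0xe8,0x84) -> 0x80
vd[4] and(0xc4,0xe6) -> 0xc4
vd[5] and(0x66,0xe3) -> 0x62
vd[6] and(0xc3,0xf5) -> 0xc1
vd[7] and(0xac,0x0b) -> 0x08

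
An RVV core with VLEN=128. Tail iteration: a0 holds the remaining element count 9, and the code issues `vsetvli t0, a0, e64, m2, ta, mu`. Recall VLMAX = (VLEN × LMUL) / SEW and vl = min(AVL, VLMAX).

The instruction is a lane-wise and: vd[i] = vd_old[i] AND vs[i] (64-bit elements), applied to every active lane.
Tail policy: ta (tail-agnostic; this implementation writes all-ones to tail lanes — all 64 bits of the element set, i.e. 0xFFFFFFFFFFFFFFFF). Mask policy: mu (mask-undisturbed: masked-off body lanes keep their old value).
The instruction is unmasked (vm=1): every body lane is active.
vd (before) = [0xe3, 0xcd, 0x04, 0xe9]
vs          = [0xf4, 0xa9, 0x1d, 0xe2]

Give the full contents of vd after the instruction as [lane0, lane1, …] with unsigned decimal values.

VLMAX = VLEN×LMUL/SEW = 128×2/64 = 4
AVL=9 > VLMAX=4, so vl = 4
  i=0: and(0xe3,0xf4) → 224
  i=1: and(0xcd,0xa9) → 137
  i=2: and(0x04,0x1d) → 4
  i=3: and(0xe9,0xe2) → 224

vd = [224, 137, 4, 224]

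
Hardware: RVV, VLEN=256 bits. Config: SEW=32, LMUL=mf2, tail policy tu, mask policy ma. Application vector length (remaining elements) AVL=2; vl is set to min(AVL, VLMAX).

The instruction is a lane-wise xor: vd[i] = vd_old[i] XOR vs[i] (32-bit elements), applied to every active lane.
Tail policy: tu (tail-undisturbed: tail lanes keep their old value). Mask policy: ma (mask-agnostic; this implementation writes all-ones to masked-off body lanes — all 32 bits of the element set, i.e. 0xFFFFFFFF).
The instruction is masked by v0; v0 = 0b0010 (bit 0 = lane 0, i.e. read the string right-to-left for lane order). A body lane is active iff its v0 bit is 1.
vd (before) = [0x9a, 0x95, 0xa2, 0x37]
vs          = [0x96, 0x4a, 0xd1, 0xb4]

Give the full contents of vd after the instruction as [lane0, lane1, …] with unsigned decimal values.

vd = [4294967295, 223, 162, 55]

VLMAX = (256 × 1/2) / 32 = 4 lanes
AVL=2 ≤ VLMAX=4, so vl = 2
[0] mask-off/ones = 0xffffffff
[1] xor(0x95,0x4a) = 0xdf
[2] tail/keep = 0xa2
[3] tail/keep = 0x37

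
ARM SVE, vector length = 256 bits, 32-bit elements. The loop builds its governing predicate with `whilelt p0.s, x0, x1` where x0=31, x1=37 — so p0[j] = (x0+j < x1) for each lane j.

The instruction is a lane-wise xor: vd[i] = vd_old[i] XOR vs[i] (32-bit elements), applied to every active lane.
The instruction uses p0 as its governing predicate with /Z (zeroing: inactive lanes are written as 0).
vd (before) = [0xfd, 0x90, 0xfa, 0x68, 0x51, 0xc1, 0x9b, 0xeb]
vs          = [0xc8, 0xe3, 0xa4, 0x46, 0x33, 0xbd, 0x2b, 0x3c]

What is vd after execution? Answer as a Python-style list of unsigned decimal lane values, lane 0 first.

register lanes = 256/32 = 8
p0[j] = (31+j < 37); true for j=0..5 → 6 lanes set
  i=0: xor(0xfd,0xc8) → 53
  i=1: xor(0x90,0xe3) → 115
  i=2: xor(0xfa,0xa4) → 94
  i=3: xor(0x68,0x46) → 46
  i=4: xor(0x51,0x33) → 98
  i=5: xor(0xc1,0xbd) → 124
  i=6: tail/zero → 0
  i=7: tail/zero → 0

vd = [53, 115, 94, 46, 98, 124, 0, 0]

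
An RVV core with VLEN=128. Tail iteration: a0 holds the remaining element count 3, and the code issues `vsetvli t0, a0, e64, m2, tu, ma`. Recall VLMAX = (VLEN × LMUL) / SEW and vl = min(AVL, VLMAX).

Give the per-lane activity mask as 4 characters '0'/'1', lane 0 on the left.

lanes per group: 128·2/64 = 4
vl ← min(3, 4) = 3
bits (lane 0 leftmost): 1110

predicate = 1110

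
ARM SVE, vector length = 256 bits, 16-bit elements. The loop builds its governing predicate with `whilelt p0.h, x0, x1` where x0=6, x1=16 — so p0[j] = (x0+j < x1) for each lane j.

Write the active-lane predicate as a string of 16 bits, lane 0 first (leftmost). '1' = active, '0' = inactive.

predicate = 1111111111000000

register lanes = 256/16 = 16
whilelt: lane j active iff 6+j < 16 → j < 10 → 10 active
bits (lane 0 leftmost): 1111111111000000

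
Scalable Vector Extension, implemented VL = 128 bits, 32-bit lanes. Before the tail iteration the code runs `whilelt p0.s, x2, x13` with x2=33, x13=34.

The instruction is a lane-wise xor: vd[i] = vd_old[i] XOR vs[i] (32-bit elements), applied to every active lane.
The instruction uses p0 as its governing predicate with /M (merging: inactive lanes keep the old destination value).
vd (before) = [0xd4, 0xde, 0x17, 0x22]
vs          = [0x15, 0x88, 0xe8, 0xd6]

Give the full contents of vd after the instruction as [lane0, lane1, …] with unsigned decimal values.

vd = [193, 222, 23, 34]

128-bit reg / 32-bit elem → 4 lanes
active while 33+j < 34, i.e. j ∈ [0,1) capped at 4 ⇒ 1
vd[0] xor(0xd4,0x15) -> 0xc1
vd[1] tail/keep -> 0xde
vd[2] tail/keep -> 0x17
vd[3] tail/keep -> 0x22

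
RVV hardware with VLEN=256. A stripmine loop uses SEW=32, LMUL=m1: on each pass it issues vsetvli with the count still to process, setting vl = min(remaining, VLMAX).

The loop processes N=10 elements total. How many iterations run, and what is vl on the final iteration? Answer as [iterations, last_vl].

lanes per group: 256·1/32 = 8
10 elements at 8/iter → 2 passes, remainder 2 on the last

[iterations, last_vl] = [2, 2]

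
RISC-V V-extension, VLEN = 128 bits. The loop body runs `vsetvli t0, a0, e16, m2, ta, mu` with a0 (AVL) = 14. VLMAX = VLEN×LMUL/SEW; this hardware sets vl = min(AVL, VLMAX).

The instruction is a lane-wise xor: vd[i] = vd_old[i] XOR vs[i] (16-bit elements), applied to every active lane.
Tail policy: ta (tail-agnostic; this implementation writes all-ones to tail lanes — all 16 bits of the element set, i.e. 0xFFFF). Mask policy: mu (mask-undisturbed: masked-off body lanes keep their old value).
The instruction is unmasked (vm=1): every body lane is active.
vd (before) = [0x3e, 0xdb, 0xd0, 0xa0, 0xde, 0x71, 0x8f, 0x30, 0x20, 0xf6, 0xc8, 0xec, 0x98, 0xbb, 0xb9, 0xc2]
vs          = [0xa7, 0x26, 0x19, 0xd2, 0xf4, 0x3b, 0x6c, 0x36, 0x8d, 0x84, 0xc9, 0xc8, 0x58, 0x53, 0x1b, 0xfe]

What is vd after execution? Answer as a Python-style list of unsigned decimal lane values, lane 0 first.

VLMAX = VLEN×LMUL/SEW = 128×2/16 = 16
AVL=14 ≤ VLMAX=16, so vl = 14
  i=0: xor(0x3e,0xa7) → 153
  i=1: xor(0xdb,0x26) → 253
  i=2: xor(0xd0,0x19) → 201
  i=3: xor(0xa0,0xd2) → 114
  i=4: xor(0xde,0xf4) → 42
  i=5: xor(0x71,0x3b) → 74
  i=6: xor(0x8f,0x6c) → 227
  i=7: xor(0x30,0x36) → 6
  i=8: xor(0x20,0x8d) → 173
  i=9: xor(0xf6,0x84) → 114
  i=10: xor(0xc8,0xc9) → 1
  i=11: xor(0xec,0xc8) → 36
  i=12: xor(0x98,0x58) → 192
  i=13: xor(0xbb,0x53) → 232
  i=14: tail/ones → 65535
  i=15: tail/ones → 65535

vd = [153, 253, 201, 114, 42, 74, 227, 6, 173, 114, 1, 36, 192, 232, 65535, 65535]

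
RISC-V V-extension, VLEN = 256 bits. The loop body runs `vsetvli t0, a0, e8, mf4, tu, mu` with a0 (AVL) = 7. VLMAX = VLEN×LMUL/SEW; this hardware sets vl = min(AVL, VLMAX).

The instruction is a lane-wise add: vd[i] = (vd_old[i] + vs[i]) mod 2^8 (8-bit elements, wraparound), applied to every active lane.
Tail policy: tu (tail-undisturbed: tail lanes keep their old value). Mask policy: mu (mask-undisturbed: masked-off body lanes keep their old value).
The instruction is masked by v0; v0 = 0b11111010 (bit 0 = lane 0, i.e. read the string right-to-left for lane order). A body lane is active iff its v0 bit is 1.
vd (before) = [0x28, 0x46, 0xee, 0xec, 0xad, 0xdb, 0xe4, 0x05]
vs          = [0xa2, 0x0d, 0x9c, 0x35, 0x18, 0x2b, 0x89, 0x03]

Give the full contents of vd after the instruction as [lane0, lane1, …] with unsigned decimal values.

VLMAX = (256 × 1/4) / 8 = 8 lanes
vl = min(AVL, VLMAX) = min(7, 8) = 7
[0] mask-off/keep = 0x28
[1] add(0x46,0x0d) = 0x53
[2] mask-off/keep = 0xee
[3] add(0xec,0x35) = 0x21
[4] add(0xad,0x18) = 0xc5
[5] add(0xdb,0x2b) = 0x06
[6] add(0xe4,0x89) = 0x6d
[7] tail/keep = 0x05

vd = [40, 83, 238, 33, 197, 6, 109, 5]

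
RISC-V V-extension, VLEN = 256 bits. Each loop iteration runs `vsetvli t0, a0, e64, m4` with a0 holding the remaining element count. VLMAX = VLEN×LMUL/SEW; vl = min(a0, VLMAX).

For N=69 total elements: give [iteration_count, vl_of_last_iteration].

lanes per group: 256·4/64 = 16
N=69: ⌈69/16⌉ = 5 iters; last vl = 69 − 4×16 = 5

[iterations, last_vl] = [5, 5]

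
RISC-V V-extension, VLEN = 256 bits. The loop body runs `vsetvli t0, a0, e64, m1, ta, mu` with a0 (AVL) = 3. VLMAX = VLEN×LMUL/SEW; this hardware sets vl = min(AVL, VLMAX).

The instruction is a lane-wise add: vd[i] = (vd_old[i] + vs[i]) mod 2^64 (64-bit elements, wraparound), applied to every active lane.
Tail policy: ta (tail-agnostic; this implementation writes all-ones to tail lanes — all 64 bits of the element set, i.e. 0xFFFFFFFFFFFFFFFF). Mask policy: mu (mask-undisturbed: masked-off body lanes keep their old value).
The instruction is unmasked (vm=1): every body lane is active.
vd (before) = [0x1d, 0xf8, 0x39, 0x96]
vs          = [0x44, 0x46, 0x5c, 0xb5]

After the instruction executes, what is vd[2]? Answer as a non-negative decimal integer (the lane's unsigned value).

lanes per group: 256·1/64 = 4
vl ← min(3, 4) = 3
lane  0: add(0x1d,0x44) ⇒ 0x61
lane  1: add(0xf8,0x46) ⇒ 0x13e
lane  2: add(0x39,0x5c) ⇒ 0x95
lane  3: tail/ones ⇒ 0xffffffffffffffff

vd[2] = 149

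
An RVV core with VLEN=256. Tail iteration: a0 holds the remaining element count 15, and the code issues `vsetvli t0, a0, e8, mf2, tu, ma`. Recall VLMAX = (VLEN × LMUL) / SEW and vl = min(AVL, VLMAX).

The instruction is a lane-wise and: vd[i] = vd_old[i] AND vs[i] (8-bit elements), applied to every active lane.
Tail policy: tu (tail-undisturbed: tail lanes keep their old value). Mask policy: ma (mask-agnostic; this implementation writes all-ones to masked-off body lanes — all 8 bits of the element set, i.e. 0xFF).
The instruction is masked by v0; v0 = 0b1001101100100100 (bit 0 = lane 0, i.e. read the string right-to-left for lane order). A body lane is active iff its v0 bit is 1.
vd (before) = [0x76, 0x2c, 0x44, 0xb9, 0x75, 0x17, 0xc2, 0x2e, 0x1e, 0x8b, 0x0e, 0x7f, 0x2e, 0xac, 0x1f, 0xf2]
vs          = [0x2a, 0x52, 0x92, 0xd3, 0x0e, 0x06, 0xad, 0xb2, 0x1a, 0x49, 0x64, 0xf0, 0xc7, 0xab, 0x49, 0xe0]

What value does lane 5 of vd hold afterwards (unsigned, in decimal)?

vd[5] = 6

lanes per group: 256·1/2/8 = 16
vl = min(AVL, VLMAX) = min(15, 16) = 15
  i=0: mask-off/ones → 255
  i=1: mask-off/ones → 255
  i=2: and(0x44,0x92) → 0
  i=3: mask-off/ones → 255
  i=4: mask-off/ones → 255
  i=5: and(0x17,0x06) → 6
  i=6: mask-off/ones → 255
  i=7: mask-off/ones → 255
  i=8: and(0x1e,0x1a) → 26
  i=9: and(0x8b,0x49) → 9
  i=10: mask-off/ones → 255
  i=11: and(0x7f,0xf0) → 112
  i=12: and(0x2e,0xc7) → 6
  i=13: mask-off/ones → 255
  i=14: mask-off/ones → 255
  i=15: tail/keep → 242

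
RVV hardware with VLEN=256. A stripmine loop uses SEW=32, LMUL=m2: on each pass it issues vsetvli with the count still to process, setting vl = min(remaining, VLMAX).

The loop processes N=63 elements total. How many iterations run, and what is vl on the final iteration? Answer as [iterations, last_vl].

VLMAX = VLEN×LMUL/SEW = 256×2/32 = 16
N=63: ⌈63/16⌉ = 4 iters; last vl = 63 − 3×16 = 15

[iterations, last_vl] = [4, 15]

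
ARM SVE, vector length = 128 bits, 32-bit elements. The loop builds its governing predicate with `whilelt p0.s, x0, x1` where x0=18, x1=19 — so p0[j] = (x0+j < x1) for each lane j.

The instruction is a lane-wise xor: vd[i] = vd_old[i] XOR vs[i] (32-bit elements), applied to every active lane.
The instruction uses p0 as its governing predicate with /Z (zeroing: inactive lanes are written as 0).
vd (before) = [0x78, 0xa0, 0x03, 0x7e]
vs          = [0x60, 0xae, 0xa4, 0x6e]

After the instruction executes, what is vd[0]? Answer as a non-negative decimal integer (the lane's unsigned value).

vd[0] = 24

lane count: 128 div 32 = 4
p0[j] = (18+j < 19); true for j=0..0 → 1 lanes set
[0] xor(0x78,0x60) = 0x18
[1] tail/zero = 0x00
[2] tail/zero = 0x00
[3] tail/zero = 0x00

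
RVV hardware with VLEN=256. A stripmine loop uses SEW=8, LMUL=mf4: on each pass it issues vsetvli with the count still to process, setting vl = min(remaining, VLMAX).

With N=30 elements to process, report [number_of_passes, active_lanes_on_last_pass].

lanes per group: 256·1/4/8 = 8
30 elements at 8/iter → 4 passes, remainder 6 on the last

[iterations, last_vl] = [4, 6]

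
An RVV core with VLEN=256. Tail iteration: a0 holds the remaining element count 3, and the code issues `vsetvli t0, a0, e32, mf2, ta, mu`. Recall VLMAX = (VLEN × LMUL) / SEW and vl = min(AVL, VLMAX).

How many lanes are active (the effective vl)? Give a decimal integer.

vl = 3

VLMAX = (256 × 1/2) / 32 = 4 lanes
AVL=3 ≤ VLMAX=4, so vl = 3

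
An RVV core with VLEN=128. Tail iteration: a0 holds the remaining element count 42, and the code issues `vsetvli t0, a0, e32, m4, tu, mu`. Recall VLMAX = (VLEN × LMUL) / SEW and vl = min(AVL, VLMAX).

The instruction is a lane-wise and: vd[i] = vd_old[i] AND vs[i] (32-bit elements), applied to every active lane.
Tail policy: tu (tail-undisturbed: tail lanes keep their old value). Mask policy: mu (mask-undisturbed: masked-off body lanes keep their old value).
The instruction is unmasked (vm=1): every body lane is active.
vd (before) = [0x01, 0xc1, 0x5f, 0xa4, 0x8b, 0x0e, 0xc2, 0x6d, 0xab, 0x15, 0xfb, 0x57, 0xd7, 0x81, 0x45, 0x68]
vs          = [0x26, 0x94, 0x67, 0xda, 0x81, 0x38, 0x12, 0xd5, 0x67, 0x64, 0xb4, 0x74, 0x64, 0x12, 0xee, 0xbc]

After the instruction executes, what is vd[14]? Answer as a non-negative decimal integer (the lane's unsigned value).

vd[14] = 68

lanes per group: 128·4/32 = 16
AVL=42 > VLMAX=16, so vl = 16
vd[0] and(0x01,0x26) -> 0x00
vd[1] and(0xc1,0x94) -> 0x80
vd[2] and(0x5f,0x67) -> 0x47
vd[3] and(0xa4,0xda) -> 0x80
vd[4] and(0x8b,0x81) -> 0x81
vd[5] and(0x0e,0x38) -> 0x08
vd[6] and(0xc2,0x12) -> 0x02
vd[7] and(0x6d,0xd5) -> 0x45
vd[8] and(0xab,0x67) -> 0x23
vd[9] and(0x15,0x64) -> 0x04
vd[10] and(0xfb,0xb4) -> 0xb0
vd[11] and(0x57,0x74) -> 0x54
vd[12] and(0xd7,0x64) -> 0x44
vd[13] and(0x81,0x12) -> 0x00
vd[14] and(0x45,0xee) -> 0x44
vd[15] and(0x68,0xbc) -> 0x28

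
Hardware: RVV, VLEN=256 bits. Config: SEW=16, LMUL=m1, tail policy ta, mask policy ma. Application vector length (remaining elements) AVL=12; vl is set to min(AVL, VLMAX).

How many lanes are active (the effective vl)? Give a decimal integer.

VLMAX = (256 × 1) / 16 = 16 lanes
vl ← min(12, 16) = 12

vl = 12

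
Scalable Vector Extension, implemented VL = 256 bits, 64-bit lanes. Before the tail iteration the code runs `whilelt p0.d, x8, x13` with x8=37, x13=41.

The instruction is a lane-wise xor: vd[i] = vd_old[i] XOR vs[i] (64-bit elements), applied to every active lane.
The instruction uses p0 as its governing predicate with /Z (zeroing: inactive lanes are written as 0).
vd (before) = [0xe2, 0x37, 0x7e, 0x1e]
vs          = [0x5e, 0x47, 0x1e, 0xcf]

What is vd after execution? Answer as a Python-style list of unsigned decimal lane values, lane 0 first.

vd = [188, 112, 96, 209]

lane count: 256 div 64 = 4
p0[j] = (37+j < 41); true for j=0..3 → 4 lanes set
[0] xor(0xe2,0x5e) = 0xbc
[1] xor(0x37,0x47) = 0x70
[2] xor(0x7e,0x1e) = 0x60
[3] xor(0x1e,0xcf) = 0xd1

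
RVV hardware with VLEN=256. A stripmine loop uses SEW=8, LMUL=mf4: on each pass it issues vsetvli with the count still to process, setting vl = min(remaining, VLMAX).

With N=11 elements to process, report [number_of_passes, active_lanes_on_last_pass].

VLMAX = (256 × 1/4) / 8 = 8 lanes
11 elements at 8/iter → 2 passes, remainder 3 on the last

[iterations, last_vl] = [2, 3]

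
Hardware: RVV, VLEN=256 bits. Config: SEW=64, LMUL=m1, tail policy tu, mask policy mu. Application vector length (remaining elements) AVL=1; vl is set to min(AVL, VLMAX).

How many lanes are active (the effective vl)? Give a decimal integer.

vl = 1

VLMAX = VLEN×LMUL/SEW = 256×1/64 = 4
AVL=1 ≤ VLMAX=4, so vl = 1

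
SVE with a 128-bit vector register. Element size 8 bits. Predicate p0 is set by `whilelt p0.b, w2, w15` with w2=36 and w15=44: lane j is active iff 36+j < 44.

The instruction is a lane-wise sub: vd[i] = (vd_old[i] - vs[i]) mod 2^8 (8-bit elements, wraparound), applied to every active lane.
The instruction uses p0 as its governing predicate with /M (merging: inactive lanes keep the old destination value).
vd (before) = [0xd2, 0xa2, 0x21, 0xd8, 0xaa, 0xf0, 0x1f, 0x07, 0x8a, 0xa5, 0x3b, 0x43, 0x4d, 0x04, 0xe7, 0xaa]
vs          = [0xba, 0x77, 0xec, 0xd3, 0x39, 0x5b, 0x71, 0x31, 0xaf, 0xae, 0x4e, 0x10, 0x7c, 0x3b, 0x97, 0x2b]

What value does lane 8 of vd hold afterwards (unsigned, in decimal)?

register lanes = 128/8 = 16
whilelt: lane j active iff 36+j < 44 → j < 8 → 8 active
vd[0] sub(0xd2,0xba) -> 0x18
vd[1] sub(0xa2,0x77) -> 0x2b
vd[2] sub(0x21,0xec) -> 0x35
vd[3] sub(0xd8,0xd3) -> 0x05
vd[4] sub(0xaa,0x39) -> 0x71
vd[5] sub(0xf0,0x5b) -> 0x95
vd[6] sub(0x1f,0x71) -> 0xae
vd[7] sub(0x07,0x31) -> 0xd6
vd[8] tail/keep -> 0x8a
vd[9] tail/keep -> 0xa5
vd[10] tail/keep -> 0x3b
vd[11] tail/keep -> 0x43
vd[12] tail/keep -> 0x4d
vd[13] tail/keep -> 0x04
vd[14] tail/keep -> 0xe7
vd[15] tail/keep -> 0xaa

vd[8] = 138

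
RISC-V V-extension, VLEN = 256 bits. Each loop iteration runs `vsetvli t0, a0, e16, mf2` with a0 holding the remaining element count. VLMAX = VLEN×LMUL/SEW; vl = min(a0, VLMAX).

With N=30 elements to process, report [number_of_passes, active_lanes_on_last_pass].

[iterations, last_vl] = [4, 6]

lanes per group: 256·1/2/16 = 8
iterations = ceil(30/8) = 4; final-pass vl = 6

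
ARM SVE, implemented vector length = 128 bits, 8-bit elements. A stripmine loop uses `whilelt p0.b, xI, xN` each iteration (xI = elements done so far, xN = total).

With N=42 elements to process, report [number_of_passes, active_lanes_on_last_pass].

register lanes = 128/8 = 16
N=42: ⌈42/16⌉ = 3 iters; last vl = 42 − 2×16 = 10

[iterations, last_vl] = [3, 10]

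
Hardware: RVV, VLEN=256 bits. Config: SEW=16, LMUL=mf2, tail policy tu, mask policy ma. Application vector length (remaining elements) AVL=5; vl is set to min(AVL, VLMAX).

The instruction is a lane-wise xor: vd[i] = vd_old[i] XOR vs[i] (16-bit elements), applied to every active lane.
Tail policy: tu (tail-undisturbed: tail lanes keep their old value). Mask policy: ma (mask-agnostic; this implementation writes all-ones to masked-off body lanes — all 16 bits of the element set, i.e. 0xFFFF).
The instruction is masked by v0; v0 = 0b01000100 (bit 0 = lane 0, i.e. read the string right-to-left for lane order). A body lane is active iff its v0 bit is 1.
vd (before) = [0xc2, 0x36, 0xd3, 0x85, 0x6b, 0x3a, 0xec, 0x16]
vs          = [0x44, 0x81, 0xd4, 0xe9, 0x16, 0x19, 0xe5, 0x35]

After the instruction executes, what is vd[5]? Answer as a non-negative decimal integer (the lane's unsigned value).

vd[5] = 58

lanes per group: 256·1/2/16 = 8
vl = min(AVL, VLMAX) = min(5, 8) = 5
  i=0: mask-off/ones → 65535
  i=1: mask-off/ones → 65535
  i=2: xor(0xd3,0xd4) → 7
  i=3: mask-off/ones → 65535
  i=4: mask-off/ones → 65535
  i=5: tail/keep → 58
  i=6: tail/keep → 236
  i=7: tail/keep → 22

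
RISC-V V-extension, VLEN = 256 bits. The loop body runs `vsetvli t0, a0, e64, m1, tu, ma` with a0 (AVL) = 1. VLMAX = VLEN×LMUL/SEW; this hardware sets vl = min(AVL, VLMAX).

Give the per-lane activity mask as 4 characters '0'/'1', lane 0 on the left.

predicate = 1000

VLMAX = VLEN×LMUL/SEW = 256×1/64 = 4
AVL=1 ≤ VLMAX=4, so vl = 1
bits (lane 0 leftmost): 1000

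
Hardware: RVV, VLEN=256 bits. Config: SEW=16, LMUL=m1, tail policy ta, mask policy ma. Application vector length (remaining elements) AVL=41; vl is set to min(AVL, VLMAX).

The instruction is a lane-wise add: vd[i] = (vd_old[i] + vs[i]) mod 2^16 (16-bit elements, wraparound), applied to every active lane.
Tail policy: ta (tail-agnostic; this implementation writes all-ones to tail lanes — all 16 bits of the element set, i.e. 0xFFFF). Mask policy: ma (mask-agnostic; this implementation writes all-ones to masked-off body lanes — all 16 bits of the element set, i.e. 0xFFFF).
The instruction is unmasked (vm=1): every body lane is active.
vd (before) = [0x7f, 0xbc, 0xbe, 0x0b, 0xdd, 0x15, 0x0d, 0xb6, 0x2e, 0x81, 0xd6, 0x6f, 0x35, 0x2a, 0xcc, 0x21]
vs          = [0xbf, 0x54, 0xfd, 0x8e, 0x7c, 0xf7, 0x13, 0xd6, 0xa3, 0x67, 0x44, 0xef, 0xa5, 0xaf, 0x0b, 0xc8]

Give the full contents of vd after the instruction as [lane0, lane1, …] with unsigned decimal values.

vd = [318, 272, 443, 153, 345, 268, 32, 396, 209, 232, 282, 350, 218, 217, 215, 233]

lanes per group: 256·1/16 = 16
vl = min(AVL, VLMAX) = min(41, 16) = 16
lane  0: add(0x7f,0xbf) ⇒ 0x13e
lane  1: add(0xbc,0x54) ⇒ 0x110
lane  2: add(0xbe,0xfd) ⇒ 0x1bb
lane  3: add(0x0b,0x8e) ⇒ 0x99
lane  4: add(0xdd,0x7c) ⇒ 0x159
lane  5: add(0x15,0xf7) ⇒ 0x10c
lane  6: add(0x0d,0x13) ⇒ 0x20
lane  7: add(0xb6,0xd6) ⇒ 0x18c
lane  8: add(0x2e,0xa3) ⇒ 0xd1
lane  9: add(0x81,0x67) ⇒ 0xe8
lane 10: add(0xd6,0x44) ⇒ 0x11a
lane 11: add(0x6f,0xef) ⇒ 0x15e
lane 12: add(0x35,0xa5) ⇒ 0xda
lane 13: add(0x2a,0xaf) ⇒ 0xd9
lane 14: add(0xcc,0x0b) ⇒ 0xd7
lane 15: add(0x21,0xc8) ⇒ 0xe9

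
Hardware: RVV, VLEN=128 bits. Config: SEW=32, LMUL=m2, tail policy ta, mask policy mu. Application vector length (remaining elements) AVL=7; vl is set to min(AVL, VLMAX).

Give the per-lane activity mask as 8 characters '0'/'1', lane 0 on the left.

predicate = 11111110

VLMAX = (128 × 2) / 32 = 8 lanes
vl ← min(7, 8) = 7
bits (lane 0 leftmost): 11111110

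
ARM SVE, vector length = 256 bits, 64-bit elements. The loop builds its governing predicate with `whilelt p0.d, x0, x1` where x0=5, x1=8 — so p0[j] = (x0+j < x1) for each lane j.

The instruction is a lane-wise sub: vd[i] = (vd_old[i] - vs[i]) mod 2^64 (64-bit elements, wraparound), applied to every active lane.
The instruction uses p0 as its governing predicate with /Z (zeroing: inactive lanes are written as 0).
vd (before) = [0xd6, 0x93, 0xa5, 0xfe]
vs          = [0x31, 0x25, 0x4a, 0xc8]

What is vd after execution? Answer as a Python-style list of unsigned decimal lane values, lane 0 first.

register lanes = 256/64 = 4
active while 5+j < 8, i.e. j ∈ [0,3) capped at 4 ⇒ 3
lane  0: sub(0xd6,0x31) ⇒ 0xa5
lane  1: sub(0x93,0x25) ⇒ 0x6e
lane  2: sub(0xa5,0x4a) ⇒ 0x5b
lane  3: tail/zero ⇒ 0x00

vd = [165, 110, 91, 0]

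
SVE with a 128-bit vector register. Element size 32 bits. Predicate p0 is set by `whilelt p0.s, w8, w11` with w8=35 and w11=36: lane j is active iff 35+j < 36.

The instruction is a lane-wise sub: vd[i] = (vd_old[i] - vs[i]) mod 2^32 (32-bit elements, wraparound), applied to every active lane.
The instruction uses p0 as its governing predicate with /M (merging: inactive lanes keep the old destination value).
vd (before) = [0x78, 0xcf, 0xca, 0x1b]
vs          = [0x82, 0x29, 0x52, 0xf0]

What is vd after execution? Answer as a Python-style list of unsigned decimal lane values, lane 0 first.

vd = [4294967286, 207, 202, 27]

register lanes = 128/32 = 4
whilelt: lane j active iff 35+j < 36 → j < 1 → 1 active
lane  0: sub(0x78,0x82) ⇒ 0xfffffff6
lane  1: tail/keep ⇒ 0xcf
lane  2: tail/keep ⇒ 0xca
lane  3: tail/keep ⇒ 0x1b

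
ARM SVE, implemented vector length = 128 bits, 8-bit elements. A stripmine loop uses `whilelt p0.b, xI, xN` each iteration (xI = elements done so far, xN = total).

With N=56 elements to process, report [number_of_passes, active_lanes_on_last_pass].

lane count: 128 div 8 = 16
iterations = ceil(56/16) = 4; final-pass vl = 8

[iterations, last_vl] = [4, 8]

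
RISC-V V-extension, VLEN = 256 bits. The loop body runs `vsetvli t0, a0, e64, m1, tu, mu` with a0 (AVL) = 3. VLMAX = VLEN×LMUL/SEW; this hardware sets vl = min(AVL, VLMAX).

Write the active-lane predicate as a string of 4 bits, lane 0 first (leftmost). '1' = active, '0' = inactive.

lanes per group: 256·1/64 = 4
vl ← min(3, 4) = 3
bits (lane 0 leftmost): 1110

predicate = 1110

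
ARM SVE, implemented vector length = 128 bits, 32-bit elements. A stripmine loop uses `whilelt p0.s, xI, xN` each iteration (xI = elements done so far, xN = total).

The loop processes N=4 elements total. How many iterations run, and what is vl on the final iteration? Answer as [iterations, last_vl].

[iterations, last_vl] = [1, 4]

lane count: 128 div 32 = 4
4 elements at 4/iter → 1 passes, remainder 4 on the last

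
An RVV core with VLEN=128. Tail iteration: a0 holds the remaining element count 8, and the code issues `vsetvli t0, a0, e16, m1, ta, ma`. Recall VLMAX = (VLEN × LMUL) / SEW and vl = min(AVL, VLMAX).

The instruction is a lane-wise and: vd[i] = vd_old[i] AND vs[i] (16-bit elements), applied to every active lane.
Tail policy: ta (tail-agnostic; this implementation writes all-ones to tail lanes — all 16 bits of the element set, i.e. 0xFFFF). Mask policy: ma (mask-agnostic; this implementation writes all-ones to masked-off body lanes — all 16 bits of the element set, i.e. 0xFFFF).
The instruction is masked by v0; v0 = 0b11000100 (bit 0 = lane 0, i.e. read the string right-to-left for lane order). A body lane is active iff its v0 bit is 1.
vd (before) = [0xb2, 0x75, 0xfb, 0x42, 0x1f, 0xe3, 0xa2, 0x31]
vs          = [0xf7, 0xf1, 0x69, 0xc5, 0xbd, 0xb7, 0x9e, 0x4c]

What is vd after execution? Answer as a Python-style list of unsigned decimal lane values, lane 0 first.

VLMAX = VLEN×LMUL/SEW = 128×1/16 = 8
AVL=8 ≤ VLMAX=8, so vl = 8
lane  0: mask-off/ones ⇒ 0xffff
lane  1: mask-off/ones ⇒ 0xffff
lane  2: and(0xfb,0x69) ⇒ 0x69
lane  3: mask-off/ones ⇒ 0xffff
lane  4: mask-off/ones ⇒ 0xffff
lane  5: mask-off/ones ⇒ 0xffff
lane  6: and(0xa2,0x9e) ⇒ 0x82
lane  7: and(0x31,0x4c) ⇒ 0x00

vd = [65535, 65535, 105, 65535, 65535, 65535, 130, 0]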